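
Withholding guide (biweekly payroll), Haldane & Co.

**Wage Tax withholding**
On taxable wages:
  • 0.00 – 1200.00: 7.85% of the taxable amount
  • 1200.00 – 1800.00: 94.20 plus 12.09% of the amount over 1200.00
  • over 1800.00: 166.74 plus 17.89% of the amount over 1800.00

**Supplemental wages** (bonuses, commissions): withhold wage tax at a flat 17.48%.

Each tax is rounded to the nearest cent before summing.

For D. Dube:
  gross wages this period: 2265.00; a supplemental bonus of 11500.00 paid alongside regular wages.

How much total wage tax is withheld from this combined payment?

2260.13

Wage Tax: taxable = 2265.00
  166.74 + 17.89% × (2265.00 − 1800.00) = 166.74 + 17.89% × 465.00 = 249.93
Supplemental (17.48% flat on bonus): 17.48% × 11500.00 = 2010.20
Total wage tax: 249.93 + 2010.20 = 2260.13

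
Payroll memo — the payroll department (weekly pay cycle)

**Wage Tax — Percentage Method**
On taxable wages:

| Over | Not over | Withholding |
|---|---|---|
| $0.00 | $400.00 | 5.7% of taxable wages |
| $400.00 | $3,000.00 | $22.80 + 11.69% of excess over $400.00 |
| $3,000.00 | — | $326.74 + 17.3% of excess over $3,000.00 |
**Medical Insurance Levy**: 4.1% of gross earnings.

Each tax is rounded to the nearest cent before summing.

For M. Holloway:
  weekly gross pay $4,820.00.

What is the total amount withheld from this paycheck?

Wage Tax: taxable = $4,820.00
  $326.74 + 17.3% × ($4,820.00 − $3,000.00) = $326.74 + 17.3% × $1,820.00 = $641.60
Medical Insurance Levy: 4.1% × $4,820.00 = $197.62
Total: $641.60 + $197.62 = $839.22

$839.22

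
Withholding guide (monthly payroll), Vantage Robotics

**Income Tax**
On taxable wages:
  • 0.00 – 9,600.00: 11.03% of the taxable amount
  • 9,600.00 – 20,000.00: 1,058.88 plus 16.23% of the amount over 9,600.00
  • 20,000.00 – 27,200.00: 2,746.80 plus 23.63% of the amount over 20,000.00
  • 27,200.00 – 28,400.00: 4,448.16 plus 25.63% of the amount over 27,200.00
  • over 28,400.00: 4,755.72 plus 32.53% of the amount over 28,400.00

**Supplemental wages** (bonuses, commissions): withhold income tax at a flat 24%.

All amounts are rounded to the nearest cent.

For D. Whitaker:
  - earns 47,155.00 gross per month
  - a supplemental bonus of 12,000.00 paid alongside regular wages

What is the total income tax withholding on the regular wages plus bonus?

Income Tax: taxable = 47,155.00
  4,755.72 + 32.53% × (47,155.00 − 28,400.00) = 4,755.72 + 32.53% × 18,755.00 = 10,856.72
Supplemental (24% flat on bonus): 24% × 12,000.00 = 2,880.00
Total income tax: 10,856.72 + 2,880.00 = 13,736.72

13,736.72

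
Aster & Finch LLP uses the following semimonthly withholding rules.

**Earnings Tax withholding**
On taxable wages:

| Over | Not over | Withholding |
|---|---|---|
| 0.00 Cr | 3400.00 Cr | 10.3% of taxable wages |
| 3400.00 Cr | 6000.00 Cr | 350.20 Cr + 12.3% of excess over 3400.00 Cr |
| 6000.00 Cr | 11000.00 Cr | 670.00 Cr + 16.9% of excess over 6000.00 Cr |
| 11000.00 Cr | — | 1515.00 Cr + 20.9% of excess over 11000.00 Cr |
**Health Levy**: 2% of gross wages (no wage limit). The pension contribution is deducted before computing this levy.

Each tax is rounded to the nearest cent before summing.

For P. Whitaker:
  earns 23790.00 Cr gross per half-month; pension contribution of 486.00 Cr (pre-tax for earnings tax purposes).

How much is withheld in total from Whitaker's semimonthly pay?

Earnings Tax: taxable = 23790.00 Cr − 486.00 Cr = 23304.00 Cr
  1515.00 Cr + 20.9% × (23304.00 Cr − 11000.00 Cr) = 1515.00 Cr + 20.9% × 12304.00 Cr = 4086.54 Cr
Health Levy: 2% × 23304.00 Cr = 466.08 Cr
Total: 4086.54 Cr + 466.08 Cr = 4552.62 Cr

4552.62 Cr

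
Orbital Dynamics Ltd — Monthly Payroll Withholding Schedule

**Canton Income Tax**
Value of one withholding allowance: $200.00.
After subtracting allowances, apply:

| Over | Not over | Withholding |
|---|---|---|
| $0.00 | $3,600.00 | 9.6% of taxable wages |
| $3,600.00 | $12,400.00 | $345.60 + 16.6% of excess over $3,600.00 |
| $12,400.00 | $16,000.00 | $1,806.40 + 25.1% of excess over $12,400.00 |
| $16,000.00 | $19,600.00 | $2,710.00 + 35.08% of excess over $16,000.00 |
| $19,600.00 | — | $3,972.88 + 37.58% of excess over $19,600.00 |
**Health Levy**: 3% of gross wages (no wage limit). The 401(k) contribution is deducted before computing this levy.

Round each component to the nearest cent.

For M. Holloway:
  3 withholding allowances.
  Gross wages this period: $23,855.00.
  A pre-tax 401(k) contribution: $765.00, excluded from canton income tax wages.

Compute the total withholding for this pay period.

Canton Income Tax: taxable = $23,855.00 − $765.00 − 3×$200.00 = $22,490.00
  $3,972.88 + 37.58% × ($22,490.00 − $19,600.00) = $3,972.88 + 37.58% × $2,890.00 = $5,058.94
Health Levy: 3% × $23,090.00 = $692.70
Total: $5,058.94 + $692.70 = $5,751.64

$5,751.64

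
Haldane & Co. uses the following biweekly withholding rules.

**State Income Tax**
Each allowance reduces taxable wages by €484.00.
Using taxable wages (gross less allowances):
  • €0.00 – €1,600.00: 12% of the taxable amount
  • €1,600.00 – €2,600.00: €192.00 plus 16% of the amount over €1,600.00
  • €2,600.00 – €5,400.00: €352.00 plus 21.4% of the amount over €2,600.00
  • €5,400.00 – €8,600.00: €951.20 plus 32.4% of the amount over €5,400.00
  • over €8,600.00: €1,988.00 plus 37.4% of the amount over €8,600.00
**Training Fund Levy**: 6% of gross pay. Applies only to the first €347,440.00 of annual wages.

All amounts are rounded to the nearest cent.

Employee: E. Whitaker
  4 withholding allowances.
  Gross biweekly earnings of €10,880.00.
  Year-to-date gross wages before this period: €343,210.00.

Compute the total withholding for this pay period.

€2,370.46

State Income Tax: taxable = €10,880.00 − 4×€484.00 = €8,944.00
  €1,988.00 + 37.4% × (€8,944.00 − €8,600.00) = €1,988.00 + 37.4% × €344.00 = €2,116.66
Training Fund Levy: cap €347,440.00 − YTD €343,210.00 = €4,230.00 subject; 6% × €4,230.00 = €253.80
Total: €2,116.66 + €253.80 = €2,370.46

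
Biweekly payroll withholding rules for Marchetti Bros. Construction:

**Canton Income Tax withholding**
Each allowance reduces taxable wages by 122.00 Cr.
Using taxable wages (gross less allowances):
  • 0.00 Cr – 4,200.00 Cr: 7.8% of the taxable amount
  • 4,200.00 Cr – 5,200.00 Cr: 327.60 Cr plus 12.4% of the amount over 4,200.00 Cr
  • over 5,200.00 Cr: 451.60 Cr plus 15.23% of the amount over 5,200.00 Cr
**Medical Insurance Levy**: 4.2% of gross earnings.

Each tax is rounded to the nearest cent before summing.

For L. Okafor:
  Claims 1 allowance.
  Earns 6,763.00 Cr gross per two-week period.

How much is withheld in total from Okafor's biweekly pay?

Canton Income Tax: taxable = 6,763.00 Cr − 1×122.00 Cr = 6,641.00 Cr
  451.60 Cr + 15.23% × (6,641.00 Cr − 5,200.00 Cr) = 451.60 Cr + 15.23% × 1,441.00 Cr = 671.06 Cr
Medical Insurance Levy: 4.2% × 6,763.00 Cr = 284.05 Cr
Total: 671.06 Cr + 284.05 Cr = 955.11 Cr

955.11 Cr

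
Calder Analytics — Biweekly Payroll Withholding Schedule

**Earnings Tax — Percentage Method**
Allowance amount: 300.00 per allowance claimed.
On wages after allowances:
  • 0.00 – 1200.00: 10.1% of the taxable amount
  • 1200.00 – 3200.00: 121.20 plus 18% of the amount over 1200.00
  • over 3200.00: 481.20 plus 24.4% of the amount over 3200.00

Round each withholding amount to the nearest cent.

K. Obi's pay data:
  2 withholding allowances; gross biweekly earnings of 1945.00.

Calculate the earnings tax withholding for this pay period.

147.30

Earnings Tax: taxable = 1945.00 − 2×300.00 = 1345.00
  121.20 + 18% × (1345.00 − 1200.00) = 121.20 + 18% × 145.00 = 147.30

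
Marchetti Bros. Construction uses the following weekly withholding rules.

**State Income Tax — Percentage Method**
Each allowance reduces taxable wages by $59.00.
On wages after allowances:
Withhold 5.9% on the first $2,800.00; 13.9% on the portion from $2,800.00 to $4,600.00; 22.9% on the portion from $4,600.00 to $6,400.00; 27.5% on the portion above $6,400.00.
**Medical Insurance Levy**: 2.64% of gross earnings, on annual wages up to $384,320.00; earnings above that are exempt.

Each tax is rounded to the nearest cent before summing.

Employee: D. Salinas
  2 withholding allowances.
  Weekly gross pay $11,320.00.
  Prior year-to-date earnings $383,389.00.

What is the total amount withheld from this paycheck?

$2,172.73

State Income Tax: taxable = $11,320.00 − 2×$59.00 = $11,202.00
  $827.60 + 27.5% × ($11,202.00 − $6,400.00) = $827.60 + 27.5% × $4,802.00 = $2,148.15
Medical Insurance Levy: cap $384,320.00 − YTD $383,389.00 = $931.00 subject; 2.64% × $931.00 = $24.58
Total: $2,148.15 + $24.58 = $2,172.73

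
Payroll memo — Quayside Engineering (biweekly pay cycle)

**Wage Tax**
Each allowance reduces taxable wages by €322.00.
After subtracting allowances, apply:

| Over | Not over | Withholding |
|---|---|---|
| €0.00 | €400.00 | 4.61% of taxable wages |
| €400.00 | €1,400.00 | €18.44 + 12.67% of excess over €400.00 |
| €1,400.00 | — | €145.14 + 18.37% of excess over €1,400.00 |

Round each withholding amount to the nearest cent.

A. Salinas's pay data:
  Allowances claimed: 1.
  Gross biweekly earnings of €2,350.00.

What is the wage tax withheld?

Wage Tax: taxable = €2,350.00 − 1×€322.00 = €2,028.00
  €145.14 + 18.37% × (€2,028.00 − €1,400.00) = €145.14 + 18.37% × €628.00 = €260.50

€260.50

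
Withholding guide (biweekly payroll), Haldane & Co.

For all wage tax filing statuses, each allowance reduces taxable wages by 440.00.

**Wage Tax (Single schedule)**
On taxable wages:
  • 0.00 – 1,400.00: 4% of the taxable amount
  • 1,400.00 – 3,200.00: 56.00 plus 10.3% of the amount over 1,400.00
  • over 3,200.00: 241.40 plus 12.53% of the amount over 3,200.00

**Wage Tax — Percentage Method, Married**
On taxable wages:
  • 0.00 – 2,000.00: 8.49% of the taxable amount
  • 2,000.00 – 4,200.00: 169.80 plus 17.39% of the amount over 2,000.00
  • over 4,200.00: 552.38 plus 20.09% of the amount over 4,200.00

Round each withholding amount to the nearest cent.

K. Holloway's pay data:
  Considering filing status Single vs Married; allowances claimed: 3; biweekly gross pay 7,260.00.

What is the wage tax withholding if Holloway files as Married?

Wage Tax (Married): taxable = 7,260.00 − 3×440.00 = 5,940.00
  552.38 + 20.09% × (5,940.00 − 4,200.00) = 552.38 + 20.09% × 1,740.00 = 901.95

901.95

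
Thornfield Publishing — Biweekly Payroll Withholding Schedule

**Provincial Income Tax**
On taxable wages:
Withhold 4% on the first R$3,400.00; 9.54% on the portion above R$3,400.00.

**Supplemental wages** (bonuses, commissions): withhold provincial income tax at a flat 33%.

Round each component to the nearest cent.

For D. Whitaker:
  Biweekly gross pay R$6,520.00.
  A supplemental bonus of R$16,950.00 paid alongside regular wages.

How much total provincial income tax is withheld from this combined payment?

R$6,027.15

Provincial Income Tax: taxable = R$6,520.00
  R$136.00 + 9.54% × (R$6,520.00 − R$3,400.00) = R$136.00 + 9.54% × R$3,120.00 = R$433.65
Supplemental (33% flat on bonus): 33% × R$16,950.00 = R$5,593.50
Total provincial income tax: R$433.65 + R$5,593.50 = R$6,027.15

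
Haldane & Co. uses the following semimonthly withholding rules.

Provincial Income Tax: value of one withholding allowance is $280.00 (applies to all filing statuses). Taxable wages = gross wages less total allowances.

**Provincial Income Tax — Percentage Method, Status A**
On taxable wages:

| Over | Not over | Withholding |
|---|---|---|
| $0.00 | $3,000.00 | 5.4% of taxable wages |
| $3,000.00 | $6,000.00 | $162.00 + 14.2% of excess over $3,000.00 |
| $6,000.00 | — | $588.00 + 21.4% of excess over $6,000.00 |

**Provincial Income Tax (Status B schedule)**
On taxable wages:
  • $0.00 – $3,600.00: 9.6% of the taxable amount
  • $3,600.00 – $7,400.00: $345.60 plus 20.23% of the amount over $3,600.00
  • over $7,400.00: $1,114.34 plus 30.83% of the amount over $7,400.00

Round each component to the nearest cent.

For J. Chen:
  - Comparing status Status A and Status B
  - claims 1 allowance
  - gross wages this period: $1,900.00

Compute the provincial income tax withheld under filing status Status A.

$87.48

Provincial Income Tax (Status A): taxable = $1,900.00 − 1×$280.00 = $1,620.00
  5.4% × $1,620.00 = $87.48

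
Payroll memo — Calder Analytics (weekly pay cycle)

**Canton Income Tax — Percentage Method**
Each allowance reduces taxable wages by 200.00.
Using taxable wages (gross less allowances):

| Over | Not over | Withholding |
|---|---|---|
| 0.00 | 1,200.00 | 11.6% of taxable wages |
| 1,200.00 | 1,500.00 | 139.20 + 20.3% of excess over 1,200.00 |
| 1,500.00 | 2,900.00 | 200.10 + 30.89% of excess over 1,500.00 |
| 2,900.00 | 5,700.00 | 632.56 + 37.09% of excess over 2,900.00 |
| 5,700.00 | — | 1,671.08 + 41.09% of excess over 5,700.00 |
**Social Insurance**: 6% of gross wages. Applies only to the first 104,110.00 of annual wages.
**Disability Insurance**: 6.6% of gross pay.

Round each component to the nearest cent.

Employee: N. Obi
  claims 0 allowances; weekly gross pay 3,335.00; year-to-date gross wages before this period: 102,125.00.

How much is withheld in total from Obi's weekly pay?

Canton Income Tax: taxable = 3,335.00
  632.56 + 37.09% × (3,335.00 − 2,900.00) = 632.56 + 37.09% × 435.00 = 793.90
Social Insurance: cap 104,110.00 − YTD 102,125.00 = 1,985.00 subject; 6% × 1,985.00 = 119.10
Disability Insurance: 6.6% × 3,335.00 = 220.11
Total: 793.90 + 119.10 + 220.11 = 1,133.11

1,133.11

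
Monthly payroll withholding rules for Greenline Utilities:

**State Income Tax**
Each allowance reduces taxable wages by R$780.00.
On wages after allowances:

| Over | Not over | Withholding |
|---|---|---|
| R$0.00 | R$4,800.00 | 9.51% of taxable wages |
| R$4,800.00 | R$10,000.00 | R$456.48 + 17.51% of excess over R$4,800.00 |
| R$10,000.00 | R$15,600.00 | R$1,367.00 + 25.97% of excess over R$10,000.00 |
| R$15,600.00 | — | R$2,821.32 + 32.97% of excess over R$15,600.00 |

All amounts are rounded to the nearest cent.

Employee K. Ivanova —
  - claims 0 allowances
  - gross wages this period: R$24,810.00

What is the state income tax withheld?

R$5,857.86

State Income Tax: taxable = R$24,810.00
  R$2,821.32 + 32.97% × (R$24,810.00 − R$15,600.00) = R$2,821.32 + 32.97% × R$9,210.00 = R$5,857.86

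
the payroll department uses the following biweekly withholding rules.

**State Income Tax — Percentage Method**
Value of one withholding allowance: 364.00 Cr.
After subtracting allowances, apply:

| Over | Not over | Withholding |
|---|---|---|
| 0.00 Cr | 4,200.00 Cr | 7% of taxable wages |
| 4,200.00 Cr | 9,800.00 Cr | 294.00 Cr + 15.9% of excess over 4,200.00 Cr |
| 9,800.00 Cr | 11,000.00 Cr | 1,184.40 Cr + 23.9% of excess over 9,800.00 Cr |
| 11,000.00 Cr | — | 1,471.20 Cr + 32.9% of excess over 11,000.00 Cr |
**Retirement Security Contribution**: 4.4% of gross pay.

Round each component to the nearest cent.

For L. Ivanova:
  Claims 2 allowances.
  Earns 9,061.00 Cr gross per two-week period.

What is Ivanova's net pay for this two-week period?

State Income Tax: taxable = 9,061.00 Cr − 2×364.00 Cr = 8,333.00 Cr
  294.00 Cr + 15.9% × (8,333.00 Cr − 4,200.00 Cr) = 294.00 Cr + 15.9% × 4,133.00 Cr = 951.15 Cr
Retirement Security Contribution: 4.4% × 9,061.00 Cr = 398.68 Cr
Total withheld: 951.15 Cr + 398.68 Cr = 1,349.83 Cr
Net pay: 9,061.00 Cr − 1,349.83 Cr = 7,711.17 Cr

7,711.17 Cr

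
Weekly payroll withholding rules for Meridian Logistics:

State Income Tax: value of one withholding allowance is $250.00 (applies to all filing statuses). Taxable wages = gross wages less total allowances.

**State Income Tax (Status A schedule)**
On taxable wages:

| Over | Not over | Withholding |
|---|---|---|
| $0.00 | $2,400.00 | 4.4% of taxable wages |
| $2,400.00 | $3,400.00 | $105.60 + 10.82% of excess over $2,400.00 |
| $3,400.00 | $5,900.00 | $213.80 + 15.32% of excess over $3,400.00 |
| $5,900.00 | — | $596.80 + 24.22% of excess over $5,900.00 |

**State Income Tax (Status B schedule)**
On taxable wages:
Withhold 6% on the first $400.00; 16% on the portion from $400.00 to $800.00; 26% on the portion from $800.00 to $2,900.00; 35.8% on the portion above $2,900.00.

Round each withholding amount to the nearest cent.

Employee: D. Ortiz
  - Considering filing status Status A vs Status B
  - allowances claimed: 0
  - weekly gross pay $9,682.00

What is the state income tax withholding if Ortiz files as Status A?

$1,512.80

State Income Tax (Status A): taxable = $9,682.00
  $596.80 + 24.22% × ($9,682.00 − $5,900.00) = $596.80 + 24.22% × $3,782.00 = $1,512.80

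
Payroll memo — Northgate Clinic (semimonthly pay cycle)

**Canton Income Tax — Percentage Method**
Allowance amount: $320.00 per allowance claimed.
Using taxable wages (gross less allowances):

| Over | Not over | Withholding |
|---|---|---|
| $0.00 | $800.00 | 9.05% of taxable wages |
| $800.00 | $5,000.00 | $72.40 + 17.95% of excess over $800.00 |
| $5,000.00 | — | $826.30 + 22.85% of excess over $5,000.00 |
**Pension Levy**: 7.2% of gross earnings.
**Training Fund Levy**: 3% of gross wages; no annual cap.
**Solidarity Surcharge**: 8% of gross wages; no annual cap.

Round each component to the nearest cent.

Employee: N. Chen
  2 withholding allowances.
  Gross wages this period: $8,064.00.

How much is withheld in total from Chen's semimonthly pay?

Canton Income Tax: taxable = $8,064.00 − 2×$320.00 = $7,424.00
  $826.30 + 22.85% × ($7,424.00 − $5,000.00) = $826.30 + 22.85% × $2,424.00 = $1,380.18
Pension Levy: 7.2% × $8,064.00 = $580.61
Training Fund Levy: 3% × $8,064.00 = $241.92
Solidarity Surcharge: 8% × $8,064.00 = $645.12
Total: $1,380.18 + $580.61 + $241.92 + $645.12 = $2,847.83

$2,847.83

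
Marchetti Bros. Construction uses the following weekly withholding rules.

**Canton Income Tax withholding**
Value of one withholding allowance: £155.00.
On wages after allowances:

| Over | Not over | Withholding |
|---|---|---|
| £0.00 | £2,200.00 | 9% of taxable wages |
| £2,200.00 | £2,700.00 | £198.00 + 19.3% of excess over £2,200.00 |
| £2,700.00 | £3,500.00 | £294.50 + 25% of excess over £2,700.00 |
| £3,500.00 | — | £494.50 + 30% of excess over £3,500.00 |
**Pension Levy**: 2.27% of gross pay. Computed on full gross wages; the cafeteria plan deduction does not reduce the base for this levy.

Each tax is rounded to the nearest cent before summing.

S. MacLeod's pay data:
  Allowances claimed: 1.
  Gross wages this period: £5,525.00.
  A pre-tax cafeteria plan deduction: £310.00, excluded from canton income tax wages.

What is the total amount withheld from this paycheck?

£1,087.92

Canton Income Tax: taxable = £5,525.00 − £310.00 − 1×£155.00 = £5,060.00
  £494.50 + 30% × (£5,060.00 − £3,500.00) = £494.50 + 30% × £1,560.00 = £962.50
Pension Levy: 2.27% × £5,525.00 = £125.42
Total: £962.50 + £125.42 = £1,087.92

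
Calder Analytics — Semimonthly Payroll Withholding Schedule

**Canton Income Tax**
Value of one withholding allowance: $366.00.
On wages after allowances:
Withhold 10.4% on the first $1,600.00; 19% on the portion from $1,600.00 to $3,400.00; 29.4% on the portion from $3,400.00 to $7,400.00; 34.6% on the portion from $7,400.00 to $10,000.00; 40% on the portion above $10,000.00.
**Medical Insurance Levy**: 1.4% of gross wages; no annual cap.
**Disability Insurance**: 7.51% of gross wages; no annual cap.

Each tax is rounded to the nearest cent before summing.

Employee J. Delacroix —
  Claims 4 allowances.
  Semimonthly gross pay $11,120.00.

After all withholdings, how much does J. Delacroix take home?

$7,664.23

Canton Income Tax: taxable = $11,120.00 − 4×$366.00 = $9,656.00
  $1,684.40 + 34.6% × ($9,656.00 − $7,400.00) = $1,684.40 + 34.6% × $2,256.00 = $2,464.98
Medical Insurance Levy: 1.4% × $11,120.00 = $155.68
Disability Insurance: 7.51% × $11,120.00 = $835.11
Total withheld: $2,464.98 + $155.68 + $835.11 = $3,455.77
Net pay: $11,120.00 − $3,455.77 = $7,664.23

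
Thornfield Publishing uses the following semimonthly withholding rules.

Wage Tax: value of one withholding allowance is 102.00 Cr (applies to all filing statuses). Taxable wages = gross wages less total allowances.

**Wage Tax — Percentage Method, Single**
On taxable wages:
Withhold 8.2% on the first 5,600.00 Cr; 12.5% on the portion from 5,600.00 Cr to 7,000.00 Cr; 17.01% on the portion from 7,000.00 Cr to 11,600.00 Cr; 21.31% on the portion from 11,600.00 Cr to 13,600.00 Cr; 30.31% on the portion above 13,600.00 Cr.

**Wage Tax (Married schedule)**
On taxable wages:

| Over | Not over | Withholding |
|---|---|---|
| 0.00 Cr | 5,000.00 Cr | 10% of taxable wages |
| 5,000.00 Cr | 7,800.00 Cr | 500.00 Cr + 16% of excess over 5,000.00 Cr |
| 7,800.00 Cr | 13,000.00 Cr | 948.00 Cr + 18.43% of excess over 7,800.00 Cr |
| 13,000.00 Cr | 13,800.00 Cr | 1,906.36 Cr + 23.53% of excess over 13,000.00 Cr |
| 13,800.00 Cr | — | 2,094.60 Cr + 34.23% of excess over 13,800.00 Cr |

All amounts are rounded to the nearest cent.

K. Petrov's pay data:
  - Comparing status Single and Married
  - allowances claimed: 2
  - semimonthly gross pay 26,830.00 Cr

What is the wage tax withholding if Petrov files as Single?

Wage Tax (Single): taxable = 26,830.00 Cr − 2×102.00 Cr = 26,626.00 Cr
  1,842.86 Cr + 30.31% × (26,626.00 Cr − 13,600.00 Cr) = 1,842.86 Cr + 30.31% × 13,026.00 Cr = 5,791.04 Cr

5,791.04 Cr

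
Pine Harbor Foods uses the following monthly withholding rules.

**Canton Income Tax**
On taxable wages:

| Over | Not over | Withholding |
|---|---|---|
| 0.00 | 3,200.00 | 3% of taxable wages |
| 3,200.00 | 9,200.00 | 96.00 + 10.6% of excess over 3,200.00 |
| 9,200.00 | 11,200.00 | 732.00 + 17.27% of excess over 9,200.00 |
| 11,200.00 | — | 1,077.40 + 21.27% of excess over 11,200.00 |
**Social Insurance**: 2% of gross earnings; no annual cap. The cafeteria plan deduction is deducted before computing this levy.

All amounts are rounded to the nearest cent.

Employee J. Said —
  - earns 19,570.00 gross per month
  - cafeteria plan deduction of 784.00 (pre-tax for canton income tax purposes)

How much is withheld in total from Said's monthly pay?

3,066.66

Canton Income Tax: taxable = 19,570.00 − 784.00 = 18,786.00
  1,077.40 + 21.27% × (18,786.00 − 11,200.00) = 1,077.40 + 21.27% × 7,586.00 = 2,690.94
Social Insurance: 2% × 18,786.00 = 375.72
Total: 2,690.94 + 375.72 = 3,066.66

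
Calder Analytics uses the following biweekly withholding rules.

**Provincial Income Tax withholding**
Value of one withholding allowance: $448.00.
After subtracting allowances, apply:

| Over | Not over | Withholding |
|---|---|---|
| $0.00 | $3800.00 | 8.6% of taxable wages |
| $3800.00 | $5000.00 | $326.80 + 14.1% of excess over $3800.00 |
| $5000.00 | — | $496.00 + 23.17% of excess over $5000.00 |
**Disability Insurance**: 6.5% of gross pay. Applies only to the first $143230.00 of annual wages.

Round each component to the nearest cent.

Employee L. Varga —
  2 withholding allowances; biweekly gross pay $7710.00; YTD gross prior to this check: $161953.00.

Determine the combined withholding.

$916.30

Provincial Income Tax: taxable = $7710.00 − 2×$448.00 = $6814.00
  $496.00 + 23.17% × ($6814.00 − $5000.00) = $496.00 + 23.17% × $1814.00 = $916.30
Disability Insurance: YTD $161953.00 ≥ cap $143230.00 → $0.00
Total: $916.30 + $0.00 = $916.30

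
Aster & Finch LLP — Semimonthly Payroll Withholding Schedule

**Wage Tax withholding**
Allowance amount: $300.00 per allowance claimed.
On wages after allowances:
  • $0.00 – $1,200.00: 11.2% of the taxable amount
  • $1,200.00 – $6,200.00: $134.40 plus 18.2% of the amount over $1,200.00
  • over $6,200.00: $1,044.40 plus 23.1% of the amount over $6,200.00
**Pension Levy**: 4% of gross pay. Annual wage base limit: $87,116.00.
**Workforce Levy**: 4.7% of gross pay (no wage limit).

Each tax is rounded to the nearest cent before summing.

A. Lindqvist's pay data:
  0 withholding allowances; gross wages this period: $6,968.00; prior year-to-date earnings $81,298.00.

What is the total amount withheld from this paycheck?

Wage Tax: taxable = $6,968.00
  $1,044.40 + 23.1% × ($6,968.00 − $6,200.00) = $1,044.40 + 23.1% × $768.00 = $1,221.81
Pension Levy: cap $87,116.00 − YTD $81,298.00 = $5,818.00 subject; 4% × $5,818.00 = $232.72
Workforce Levy: 4.7% × $6,968.00 = $327.50
Total: $1,221.81 + $232.72 + $327.50 = $1,782.03

$1,782.03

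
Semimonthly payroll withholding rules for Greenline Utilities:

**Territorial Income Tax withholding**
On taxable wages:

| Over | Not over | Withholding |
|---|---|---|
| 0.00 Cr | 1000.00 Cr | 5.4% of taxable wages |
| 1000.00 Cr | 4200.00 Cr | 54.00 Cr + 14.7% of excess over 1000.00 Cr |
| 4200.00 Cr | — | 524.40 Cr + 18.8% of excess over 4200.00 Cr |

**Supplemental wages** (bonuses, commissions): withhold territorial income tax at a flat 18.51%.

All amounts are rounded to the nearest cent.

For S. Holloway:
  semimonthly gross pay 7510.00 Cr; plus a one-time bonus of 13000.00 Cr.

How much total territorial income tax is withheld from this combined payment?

Territorial Income Tax: taxable = 7510.00 Cr
  524.40 Cr + 18.8% × (7510.00 Cr − 4200.00 Cr) = 524.40 Cr + 18.8% × 3310.00 Cr = 1146.68 Cr
Supplemental (18.51% flat on bonus): 18.51% × 13000.00 Cr = 2406.30 Cr
Total territorial income tax: 1146.68 Cr + 2406.30 Cr = 3552.98 Cr

3552.98 Cr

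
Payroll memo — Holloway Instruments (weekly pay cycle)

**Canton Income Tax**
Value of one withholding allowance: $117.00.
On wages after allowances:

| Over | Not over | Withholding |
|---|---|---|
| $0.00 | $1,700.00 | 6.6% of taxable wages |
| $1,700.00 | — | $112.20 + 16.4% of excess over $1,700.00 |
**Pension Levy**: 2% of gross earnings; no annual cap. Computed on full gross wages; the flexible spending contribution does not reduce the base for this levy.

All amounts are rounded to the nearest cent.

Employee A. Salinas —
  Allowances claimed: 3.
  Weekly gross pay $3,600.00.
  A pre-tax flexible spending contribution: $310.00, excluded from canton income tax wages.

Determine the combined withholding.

Canton Income Tax: taxable = $3,600.00 − $310.00 − 3×$117.00 = $2,939.00
  $112.20 + 16.4% × ($2,939.00 − $1,700.00) = $112.20 + 16.4% × $1,239.00 = $315.40
Pension Levy: 2% × $3,600.00 = $72.00
Total: $315.40 + $72.00 = $387.40

$387.40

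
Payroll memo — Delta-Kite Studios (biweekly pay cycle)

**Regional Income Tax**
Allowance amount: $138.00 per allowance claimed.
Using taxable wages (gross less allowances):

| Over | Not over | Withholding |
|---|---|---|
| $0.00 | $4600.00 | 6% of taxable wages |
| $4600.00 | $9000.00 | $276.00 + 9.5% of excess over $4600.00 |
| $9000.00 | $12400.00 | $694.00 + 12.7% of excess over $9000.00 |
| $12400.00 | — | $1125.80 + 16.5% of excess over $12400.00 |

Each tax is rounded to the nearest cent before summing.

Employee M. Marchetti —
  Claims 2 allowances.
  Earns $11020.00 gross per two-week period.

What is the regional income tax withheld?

$915.49

Regional Income Tax: taxable = $11020.00 − 2×$138.00 = $10744.00
  $694.00 + 12.7% × ($10744.00 − $9000.00) = $694.00 + 12.7% × $1744.00 = $915.49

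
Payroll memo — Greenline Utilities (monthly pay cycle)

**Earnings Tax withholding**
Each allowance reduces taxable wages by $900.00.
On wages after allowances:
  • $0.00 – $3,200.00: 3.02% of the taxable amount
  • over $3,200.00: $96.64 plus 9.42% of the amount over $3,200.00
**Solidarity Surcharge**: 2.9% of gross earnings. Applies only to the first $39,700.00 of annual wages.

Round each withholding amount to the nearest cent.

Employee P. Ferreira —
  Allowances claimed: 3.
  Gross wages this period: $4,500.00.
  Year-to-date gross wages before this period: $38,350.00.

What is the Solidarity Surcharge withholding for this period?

Solidarity Surcharge: cap $39,700.00 − YTD $38,350.00 = $1,350.00 subject; 2.9% × $1,350.00 = $39.15

$39.15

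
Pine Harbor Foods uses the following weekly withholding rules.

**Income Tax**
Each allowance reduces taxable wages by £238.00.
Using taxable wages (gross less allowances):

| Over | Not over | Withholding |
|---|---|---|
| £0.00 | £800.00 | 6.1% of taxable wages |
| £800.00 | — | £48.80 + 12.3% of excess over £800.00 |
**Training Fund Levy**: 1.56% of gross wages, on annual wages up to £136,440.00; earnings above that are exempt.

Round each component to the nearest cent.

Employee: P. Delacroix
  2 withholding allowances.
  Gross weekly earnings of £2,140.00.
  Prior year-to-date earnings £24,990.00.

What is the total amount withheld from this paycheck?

£188.45

Income Tax: taxable = £2,140.00 − 2×£238.00 = £1,664.00
  £48.80 + 12.3% × (£1,664.00 − £800.00) = £48.80 + 12.3% × £864.00 = £155.07
Training Fund Levy: 1.56% × £2,140.00 = £33.38
Total: £155.07 + £33.38 = £188.45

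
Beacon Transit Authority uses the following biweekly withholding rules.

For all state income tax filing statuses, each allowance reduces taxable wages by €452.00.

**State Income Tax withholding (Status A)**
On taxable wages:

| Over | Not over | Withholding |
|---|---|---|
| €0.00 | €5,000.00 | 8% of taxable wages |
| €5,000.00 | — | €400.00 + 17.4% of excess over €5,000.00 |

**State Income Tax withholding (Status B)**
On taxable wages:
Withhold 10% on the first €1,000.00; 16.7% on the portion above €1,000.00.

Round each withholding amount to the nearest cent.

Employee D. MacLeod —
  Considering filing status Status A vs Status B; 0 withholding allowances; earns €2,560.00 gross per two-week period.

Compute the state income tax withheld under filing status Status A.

State Income Tax (Status A): taxable = €2,560.00
  8% × €2,560.00 = €204.80

€204.80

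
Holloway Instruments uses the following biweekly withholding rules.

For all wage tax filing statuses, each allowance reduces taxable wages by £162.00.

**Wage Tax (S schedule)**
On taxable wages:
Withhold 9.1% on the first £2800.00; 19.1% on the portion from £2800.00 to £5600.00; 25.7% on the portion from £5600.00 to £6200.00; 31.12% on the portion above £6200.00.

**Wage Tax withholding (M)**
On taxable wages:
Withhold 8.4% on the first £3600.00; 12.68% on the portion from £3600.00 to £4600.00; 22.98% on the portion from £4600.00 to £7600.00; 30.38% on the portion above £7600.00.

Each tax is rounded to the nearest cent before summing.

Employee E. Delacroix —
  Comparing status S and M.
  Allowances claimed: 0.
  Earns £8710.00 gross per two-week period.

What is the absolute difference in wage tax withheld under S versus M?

£269.09

Wage Tax (S): taxable = £8710.00
  £943.80 + 31.12% × (£8710.00 − £6200.00) = £943.80 + 31.12% × £2510.00 = £1724.91
Wage Tax (M): taxable = £8710.00
  £1118.60 + 30.38% × (£8710.00 − £7600.00) = £1118.60 + 30.38% × £1110.00 = £1455.82
Difference: |£1724.91 − £1455.82| = £269.09 (higher under S)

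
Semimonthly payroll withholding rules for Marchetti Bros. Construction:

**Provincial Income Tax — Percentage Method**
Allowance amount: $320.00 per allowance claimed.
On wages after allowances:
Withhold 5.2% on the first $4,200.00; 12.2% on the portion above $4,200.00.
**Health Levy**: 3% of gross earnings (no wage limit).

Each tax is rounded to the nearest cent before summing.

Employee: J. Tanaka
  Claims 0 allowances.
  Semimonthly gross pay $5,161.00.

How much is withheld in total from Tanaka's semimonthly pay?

$490.47

Provincial Income Tax: taxable = $5,161.00
  $218.40 + 12.2% × ($5,161.00 − $4,200.00) = $218.40 + 12.2% × $961.00 = $335.64
Health Levy: 3% × $5,161.00 = $154.83
Total: $335.64 + $154.83 = $490.47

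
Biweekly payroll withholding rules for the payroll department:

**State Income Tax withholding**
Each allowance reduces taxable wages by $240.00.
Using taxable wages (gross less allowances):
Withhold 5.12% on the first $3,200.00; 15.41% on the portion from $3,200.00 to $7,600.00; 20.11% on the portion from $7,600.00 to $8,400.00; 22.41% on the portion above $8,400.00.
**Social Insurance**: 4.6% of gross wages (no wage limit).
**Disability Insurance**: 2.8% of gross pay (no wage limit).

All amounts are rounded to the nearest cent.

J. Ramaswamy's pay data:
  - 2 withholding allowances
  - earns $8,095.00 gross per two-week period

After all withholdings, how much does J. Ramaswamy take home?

$6,651.07

State Income Tax: taxable = $8,095.00 − 2×$240.00 = $7,615.00
  $841.88 + 20.11% × ($7,615.00 − $7,600.00) = $841.88 + 20.11% × $15.00 = $844.90
Social Insurance: 4.6% × $8,095.00 = $372.37
Disability Insurance: 2.8% × $8,095.00 = $226.66
Total withheld: $844.90 + $372.37 + $226.66 = $1,443.93
Net pay: $8,095.00 − $1,443.93 = $6,651.07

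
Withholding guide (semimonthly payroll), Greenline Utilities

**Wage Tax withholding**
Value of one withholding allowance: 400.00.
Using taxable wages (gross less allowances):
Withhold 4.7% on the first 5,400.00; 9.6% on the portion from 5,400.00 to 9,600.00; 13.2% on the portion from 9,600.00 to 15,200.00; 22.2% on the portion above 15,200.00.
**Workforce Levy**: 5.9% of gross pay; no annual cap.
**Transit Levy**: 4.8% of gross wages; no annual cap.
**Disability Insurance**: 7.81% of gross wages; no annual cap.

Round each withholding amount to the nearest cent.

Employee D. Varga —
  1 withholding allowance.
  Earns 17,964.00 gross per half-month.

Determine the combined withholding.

Wage Tax: taxable = 17,964.00 − 1×400.00 = 17,564.00
  1,396.20 + 22.2% × (17,564.00 − 15,200.00) = 1,396.20 + 22.2% × 2,364.00 = 1,921.01
Workforce Levy: 5.9% × 17,964.00 = 1,059.88
Transit Levy: 4.8% × 17,964.00 = 862.27
Disability Insurance: 7.81% × 17,964.00 = 1,402.99
Total: 1,921.01 + 1,059.88 + 862.27 + 1,402.99 = 5,246.15

5,246.15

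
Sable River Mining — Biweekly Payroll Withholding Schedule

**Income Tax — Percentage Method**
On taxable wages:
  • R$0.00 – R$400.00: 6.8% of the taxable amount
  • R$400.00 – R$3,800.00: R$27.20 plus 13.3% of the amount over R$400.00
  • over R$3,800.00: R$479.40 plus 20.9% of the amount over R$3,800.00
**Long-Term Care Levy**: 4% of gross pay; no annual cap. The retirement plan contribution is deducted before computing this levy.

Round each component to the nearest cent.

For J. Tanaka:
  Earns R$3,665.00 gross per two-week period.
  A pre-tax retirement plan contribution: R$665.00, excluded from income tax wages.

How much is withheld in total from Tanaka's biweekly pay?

Income Tax: taxable = R$3,665.00 − R$665.00 = R$3,000.00
  R$27.20 + 13.3% × (R$3,000.00 − R$400.00) = R$27.20 + 13.3% × R$2,600.00 = R$373.00
Long-Term Care Levy: 4% × R$3,000.00 = R$120.00
Total: R$373.00 + R$120.00 = R$493.00

R$493.00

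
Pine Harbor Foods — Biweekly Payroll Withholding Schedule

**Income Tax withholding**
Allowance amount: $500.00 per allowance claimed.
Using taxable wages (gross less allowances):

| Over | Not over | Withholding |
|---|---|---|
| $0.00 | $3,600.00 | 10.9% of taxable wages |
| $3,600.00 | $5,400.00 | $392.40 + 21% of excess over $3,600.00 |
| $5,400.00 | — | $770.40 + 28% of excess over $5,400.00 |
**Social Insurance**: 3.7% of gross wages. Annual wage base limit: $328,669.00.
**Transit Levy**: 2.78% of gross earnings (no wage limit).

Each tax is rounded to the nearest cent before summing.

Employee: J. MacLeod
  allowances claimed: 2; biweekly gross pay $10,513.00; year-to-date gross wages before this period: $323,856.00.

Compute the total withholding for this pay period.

$2,392.38

Income Tax: taxable = $10,513.00 − 2×$500.00 = $9,513.00
  $770.40 + 28% × ($9,513.00 − $5,400.00) = $770.40 + 28% × $4,113.00 = $1,922.04
Social Insurance: cap $328,669.00 − YTD $323,856.00 = $4,813.00 subject; 3.7% × $4,813.00 = $178.08
Transit Levy: 2.78% × $10,513.00 = $292.26
Total: $1,922.04 + $178.08 + $292.26 = $2,392.38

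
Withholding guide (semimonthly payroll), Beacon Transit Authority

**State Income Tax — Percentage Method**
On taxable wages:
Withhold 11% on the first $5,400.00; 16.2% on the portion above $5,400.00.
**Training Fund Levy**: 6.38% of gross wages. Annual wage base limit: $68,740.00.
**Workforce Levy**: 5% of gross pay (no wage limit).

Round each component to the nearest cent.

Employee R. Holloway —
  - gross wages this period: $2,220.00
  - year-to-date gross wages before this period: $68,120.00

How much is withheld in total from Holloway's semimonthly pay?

$394.76

State Income Tax: taxable = $2,220.00
  11% × $2,220.00 = $244.20
Training Fund Levy: cap $68,740.00 − YTD $68,120.00 = $620.00 subject; 6.38% × $620.00 = $39.56
Workforce Levy: 5% × $2,220.00 = $111.00
Total: $244.20 + $39.56 + $111.00 = $394.76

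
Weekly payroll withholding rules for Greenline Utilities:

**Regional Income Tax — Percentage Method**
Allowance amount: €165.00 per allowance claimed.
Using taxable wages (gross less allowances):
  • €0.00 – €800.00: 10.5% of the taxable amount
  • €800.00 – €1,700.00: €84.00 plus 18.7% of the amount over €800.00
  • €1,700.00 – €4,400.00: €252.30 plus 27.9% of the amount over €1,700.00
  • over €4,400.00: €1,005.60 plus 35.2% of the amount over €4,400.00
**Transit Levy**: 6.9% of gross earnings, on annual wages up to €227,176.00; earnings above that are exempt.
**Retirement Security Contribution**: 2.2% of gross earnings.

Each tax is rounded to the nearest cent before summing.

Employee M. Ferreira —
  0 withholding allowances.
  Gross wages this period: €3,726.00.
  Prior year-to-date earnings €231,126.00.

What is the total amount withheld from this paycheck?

Regional Income Tax: taxable = €3,726.00
  €252.30 + 27.9% × (€3,726.00 − €1,700.00) = €252.30 + 27.9% × €2,026.00 = €817.55
Transit Levy: YTD €231,126.00 ≥ cap €227,176.00 → €0.00
Retirement Security Contribution: 2.2% × €3,726.00 = €81.97
Total: €817.55 + €0.00 + €81.97 = €899.52

€899.52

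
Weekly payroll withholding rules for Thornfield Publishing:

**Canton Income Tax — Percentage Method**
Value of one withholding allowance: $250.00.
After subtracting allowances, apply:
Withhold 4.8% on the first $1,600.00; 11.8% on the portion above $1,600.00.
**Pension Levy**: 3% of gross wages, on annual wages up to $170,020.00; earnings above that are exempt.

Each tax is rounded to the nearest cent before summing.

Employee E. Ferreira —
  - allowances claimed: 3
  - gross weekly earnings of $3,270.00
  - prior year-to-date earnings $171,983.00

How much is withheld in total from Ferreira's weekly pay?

Canton Income Tax: taxable = $3,270.00 − 3×$250.00 = $2,520.00
  $76.80 + 11.8% × ($2,520.00 − $1,600.00) = $76.80 + 11.8% × $920.00 = $185.36
Pension Levy: YTD $171,983.00 ≥ cap $170,020.00 → $0.00
Total: $185.36 + $0.00 = $185.36

$185.36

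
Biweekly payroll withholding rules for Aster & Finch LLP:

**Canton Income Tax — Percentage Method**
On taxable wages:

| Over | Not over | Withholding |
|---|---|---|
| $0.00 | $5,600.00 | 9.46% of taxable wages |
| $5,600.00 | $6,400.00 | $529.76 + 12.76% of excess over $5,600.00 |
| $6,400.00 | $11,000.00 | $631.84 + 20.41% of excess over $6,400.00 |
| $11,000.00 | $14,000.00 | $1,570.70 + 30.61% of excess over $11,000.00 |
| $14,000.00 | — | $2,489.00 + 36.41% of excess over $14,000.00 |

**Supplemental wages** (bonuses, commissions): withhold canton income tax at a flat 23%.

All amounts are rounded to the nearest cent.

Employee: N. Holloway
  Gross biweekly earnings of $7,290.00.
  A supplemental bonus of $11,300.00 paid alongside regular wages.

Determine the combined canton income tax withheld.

Canton Income Tax: taxable = $7,290.00
  $631.84 + 20.41% × ($7,290.00 − $6,400.00) = $631.84 + 20.41% × $890.00 = $813.49
Supplemental (23% flat on bonus): 23% × $11,300.00 = $2,599.00
Total canton income tax: $813.49 + $2,599.00 = $3,412.49

$3,412.49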